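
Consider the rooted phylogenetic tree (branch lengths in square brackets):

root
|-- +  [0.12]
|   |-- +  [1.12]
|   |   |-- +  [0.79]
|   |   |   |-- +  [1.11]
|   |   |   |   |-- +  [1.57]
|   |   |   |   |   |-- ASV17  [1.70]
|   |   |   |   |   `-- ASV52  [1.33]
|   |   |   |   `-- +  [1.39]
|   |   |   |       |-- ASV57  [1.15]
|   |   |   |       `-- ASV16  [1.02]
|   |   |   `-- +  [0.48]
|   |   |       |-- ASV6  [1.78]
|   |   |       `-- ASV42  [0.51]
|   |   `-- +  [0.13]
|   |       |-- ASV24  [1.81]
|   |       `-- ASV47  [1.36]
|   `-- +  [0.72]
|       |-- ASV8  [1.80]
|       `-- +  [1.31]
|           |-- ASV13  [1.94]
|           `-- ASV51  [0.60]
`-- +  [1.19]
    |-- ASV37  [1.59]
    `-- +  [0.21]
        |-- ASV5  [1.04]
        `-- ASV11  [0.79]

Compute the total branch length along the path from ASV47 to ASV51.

5.24

The path runs ASV47 → … → MRCA → … → ASV51; the MRCA is the node subtending (((((ASV17,ASV52),(ASV57,ASV16)),(ASV6,ASV42)),(ASV24,ASV47)),(ASV8,(ASV13,ASV51))).
Branch lengths along that path: 1.36 + 0.13 + 1.12 + 0.72 + 1.31 + 0.60 = 5.24.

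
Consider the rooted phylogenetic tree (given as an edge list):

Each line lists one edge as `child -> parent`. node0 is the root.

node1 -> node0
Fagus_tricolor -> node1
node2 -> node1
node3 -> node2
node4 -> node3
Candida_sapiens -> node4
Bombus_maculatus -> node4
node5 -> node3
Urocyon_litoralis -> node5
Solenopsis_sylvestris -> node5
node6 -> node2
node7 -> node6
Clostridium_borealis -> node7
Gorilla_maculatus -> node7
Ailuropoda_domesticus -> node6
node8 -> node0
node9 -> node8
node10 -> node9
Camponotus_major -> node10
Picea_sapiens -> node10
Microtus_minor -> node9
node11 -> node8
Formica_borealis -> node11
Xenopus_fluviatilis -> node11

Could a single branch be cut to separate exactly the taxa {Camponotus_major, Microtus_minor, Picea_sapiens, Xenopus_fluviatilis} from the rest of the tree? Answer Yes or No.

No

The MRCA of the listed taxa subtends (((Camponotus_major,Picea_sapiens),Microtus_minor),(Formica_borealis,Xenopus_fluviatilis)).
That clade also contains Formica_borealis, which is not in the proposed group, so the group is not monophyletic.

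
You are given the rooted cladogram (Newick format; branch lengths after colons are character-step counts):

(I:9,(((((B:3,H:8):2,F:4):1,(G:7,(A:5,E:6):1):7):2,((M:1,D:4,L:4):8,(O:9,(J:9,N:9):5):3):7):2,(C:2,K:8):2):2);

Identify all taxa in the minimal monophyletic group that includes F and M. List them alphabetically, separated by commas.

A, B, D, E, F, G, H, J, L, M, N, O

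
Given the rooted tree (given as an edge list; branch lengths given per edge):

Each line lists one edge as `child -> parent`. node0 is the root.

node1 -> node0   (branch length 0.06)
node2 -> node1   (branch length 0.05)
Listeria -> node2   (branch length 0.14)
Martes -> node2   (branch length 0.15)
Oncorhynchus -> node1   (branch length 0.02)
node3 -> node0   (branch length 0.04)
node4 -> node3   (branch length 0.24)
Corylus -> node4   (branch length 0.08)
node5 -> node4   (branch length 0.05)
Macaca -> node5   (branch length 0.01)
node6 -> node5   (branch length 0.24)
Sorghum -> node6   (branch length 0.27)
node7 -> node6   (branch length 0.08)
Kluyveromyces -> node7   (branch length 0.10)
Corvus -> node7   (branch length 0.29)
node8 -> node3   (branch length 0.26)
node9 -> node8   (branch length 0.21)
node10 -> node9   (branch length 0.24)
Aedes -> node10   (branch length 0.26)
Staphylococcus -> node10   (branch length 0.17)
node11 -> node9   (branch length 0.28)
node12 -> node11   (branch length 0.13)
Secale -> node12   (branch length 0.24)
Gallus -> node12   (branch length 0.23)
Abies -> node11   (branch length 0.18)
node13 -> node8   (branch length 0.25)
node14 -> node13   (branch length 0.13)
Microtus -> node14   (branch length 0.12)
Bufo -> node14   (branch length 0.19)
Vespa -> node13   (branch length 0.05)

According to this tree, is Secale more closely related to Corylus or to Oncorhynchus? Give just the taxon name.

Corylus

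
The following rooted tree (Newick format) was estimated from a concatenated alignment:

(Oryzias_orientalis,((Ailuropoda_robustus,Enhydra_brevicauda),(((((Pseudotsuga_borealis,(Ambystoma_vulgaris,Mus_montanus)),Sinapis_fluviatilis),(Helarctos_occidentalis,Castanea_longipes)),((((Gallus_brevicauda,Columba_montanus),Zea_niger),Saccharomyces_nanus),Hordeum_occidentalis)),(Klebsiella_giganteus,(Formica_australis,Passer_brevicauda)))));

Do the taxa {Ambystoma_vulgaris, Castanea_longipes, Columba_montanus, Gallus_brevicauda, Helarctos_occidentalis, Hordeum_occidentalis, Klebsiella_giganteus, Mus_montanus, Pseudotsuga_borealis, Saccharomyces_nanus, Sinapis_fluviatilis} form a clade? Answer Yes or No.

No

The MRCA of the listed taxa subtends (((((Pseudotsuga_borealis,(Ambystoma_vulgaris,Mus_montanus)),Sinapis_fluviatilis),(Helarctos_occidentalis,Castanea_longipes)),((((Gallus_brevicauda,Columba_montanus),Zea_niger),Saccharomyces_nanus),Hordeum_occidentalis)),(Klebsiella_giganteus,(Formica_australis,Passer_brevicauda))).
That clade also contains Formica_australis, Passer_brevicauda, Zea_niger, which are not in the proposed group, so the group is not monophyletic.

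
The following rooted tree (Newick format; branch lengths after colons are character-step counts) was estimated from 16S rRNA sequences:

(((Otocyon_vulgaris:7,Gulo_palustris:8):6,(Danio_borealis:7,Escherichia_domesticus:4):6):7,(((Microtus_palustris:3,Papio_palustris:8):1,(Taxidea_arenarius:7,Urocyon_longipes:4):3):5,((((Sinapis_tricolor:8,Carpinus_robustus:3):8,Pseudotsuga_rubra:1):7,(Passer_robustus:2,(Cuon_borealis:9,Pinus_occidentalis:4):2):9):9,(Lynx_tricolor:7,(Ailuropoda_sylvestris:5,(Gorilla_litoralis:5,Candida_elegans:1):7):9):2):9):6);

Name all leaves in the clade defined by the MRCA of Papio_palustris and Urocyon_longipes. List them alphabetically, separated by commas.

Tracing Papio_palustris: it sits inside (Microtus_palustris,Papio_palustris).
Tracing Urocyon_longipes: it sits inside (Taxidea_arenarius,Urocyon_longipes).
The smallest clade enclosing both is ((Microtus_palustris,Papio_palustris),(Taxidea_arenarius,Urocyon_longipes)); the answer is its 4 terminal taxa in alphabetical order.

Microtus_palustris, Papio_palustris, Taxidea_arenarius, Urocyon_longipes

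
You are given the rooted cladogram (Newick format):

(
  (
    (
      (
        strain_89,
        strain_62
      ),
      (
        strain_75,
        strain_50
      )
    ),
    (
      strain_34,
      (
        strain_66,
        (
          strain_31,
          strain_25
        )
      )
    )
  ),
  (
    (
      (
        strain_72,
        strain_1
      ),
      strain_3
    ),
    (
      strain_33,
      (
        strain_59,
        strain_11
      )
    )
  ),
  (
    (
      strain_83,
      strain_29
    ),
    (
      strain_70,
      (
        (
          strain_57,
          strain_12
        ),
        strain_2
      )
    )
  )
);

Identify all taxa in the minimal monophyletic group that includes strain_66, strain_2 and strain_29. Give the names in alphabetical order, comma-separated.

strain_1, strain_11, strain_12, strain_2, strain_25, strain_29, strain_3, strain_31, strain_33, strain_34, strain_50, strain_57, strain_59, strain_62, strain_66, strain_70, strain_72, strain_75, strain_83, strain_89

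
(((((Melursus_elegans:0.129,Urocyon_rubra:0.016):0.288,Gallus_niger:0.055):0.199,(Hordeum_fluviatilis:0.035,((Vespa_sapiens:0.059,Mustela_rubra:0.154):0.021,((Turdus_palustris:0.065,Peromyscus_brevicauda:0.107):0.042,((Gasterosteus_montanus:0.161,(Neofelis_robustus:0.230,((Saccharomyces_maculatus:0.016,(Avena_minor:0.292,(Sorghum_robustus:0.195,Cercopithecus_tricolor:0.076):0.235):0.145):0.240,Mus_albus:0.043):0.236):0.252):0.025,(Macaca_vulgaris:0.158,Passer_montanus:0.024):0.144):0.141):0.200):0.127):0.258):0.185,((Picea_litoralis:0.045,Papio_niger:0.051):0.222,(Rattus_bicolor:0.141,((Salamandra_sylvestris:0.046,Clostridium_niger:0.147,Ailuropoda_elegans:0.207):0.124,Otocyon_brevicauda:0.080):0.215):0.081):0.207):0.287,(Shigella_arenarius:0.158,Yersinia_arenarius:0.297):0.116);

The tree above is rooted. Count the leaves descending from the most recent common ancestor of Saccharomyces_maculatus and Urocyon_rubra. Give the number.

The MRCA of Saccharomyces_maculatus and Urocyon_rubra is the node subtending (((Melursus_elegans,Urocyon_rubra),Gallus_niger),(Hordeum_fluviatilis,((Vespa_sapiens,Mustela_rubra),((Turdus_palustris,Peromyscus_brevicauda),((Gasterosteus_montanus,(Neofelis_robustus,((Saccharomyces_maculatus,(Avena_minor,(Sorghum_robustus,Cercopithecus_tricolor))),Mus_albus))),(Macaca_vulgaris,Passer_montanus)))))).
That clade contains 17 terminal taxa: Avena_minor, Cercopithecus_tricolor, Gallus_niger, Gasterosteus_montanus, Hordeum_fluviatilis, Macaca_vulgaris, Melursus_elegans, Mus_albus, Mustela_rubra, Neofelis_robustus, Passer_montanus, Peromyscus_brevicauda, Saccharomyces_maculatus, Sorghum_robustus, Turdus_palustris, Urocyon_rubra, Vespa_sapiens.

17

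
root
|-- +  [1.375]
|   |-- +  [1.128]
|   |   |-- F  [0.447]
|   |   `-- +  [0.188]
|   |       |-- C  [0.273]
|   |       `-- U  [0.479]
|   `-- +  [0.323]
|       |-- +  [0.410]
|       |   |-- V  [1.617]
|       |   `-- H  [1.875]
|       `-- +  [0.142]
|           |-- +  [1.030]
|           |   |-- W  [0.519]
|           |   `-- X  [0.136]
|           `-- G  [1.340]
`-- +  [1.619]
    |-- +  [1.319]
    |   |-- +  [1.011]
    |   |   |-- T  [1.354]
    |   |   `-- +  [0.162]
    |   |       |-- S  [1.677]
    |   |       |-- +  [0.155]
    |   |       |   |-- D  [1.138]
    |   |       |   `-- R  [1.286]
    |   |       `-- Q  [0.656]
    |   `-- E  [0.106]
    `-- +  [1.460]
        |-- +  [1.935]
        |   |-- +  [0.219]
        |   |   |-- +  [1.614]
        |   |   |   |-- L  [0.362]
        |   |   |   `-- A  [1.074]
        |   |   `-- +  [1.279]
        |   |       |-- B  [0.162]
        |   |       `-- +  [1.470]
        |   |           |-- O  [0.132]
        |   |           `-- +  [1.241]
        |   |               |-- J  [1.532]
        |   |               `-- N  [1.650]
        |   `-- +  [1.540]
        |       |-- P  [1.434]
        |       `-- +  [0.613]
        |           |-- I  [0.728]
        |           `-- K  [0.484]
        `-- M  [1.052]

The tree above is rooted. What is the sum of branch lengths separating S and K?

The path runs S → … → MRCA → … → K; the MRCA is the node subtending (((T,(S,(D,R),Q)),E),((((L,A),(B,(O,(J,N)))),(P,(I,K))),M)).
Branch lengths along that path: 1.677 + 0.162 + 1.011 + 1.319 + 1.460 + 1.935 + 1.540 + 0.613 + 0.484 = 10.201.

10.201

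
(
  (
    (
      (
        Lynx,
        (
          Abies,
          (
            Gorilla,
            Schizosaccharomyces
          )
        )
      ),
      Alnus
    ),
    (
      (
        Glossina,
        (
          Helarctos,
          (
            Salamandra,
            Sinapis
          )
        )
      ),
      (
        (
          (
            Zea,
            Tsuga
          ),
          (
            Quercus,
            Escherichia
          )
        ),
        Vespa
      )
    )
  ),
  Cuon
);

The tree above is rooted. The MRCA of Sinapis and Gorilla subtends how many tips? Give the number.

14

The MRCA of Sinapis and Gorilla is the node subtending (((Lynx,(Abies,(Gorilla,Schizosaccharomyces))),Alnus),((Glossina,(Helarctos,(Salamandra,Sinapis))),(((Zea,Tsuga),(Quercus,Escherichia)),Vespa))).
That clade contains 14 terminal taxa: Abies, Alnus, Escherichia, Glossina, Gorilla, Helarctos, Lynx, Quercus, Salamandra, Schizosaccharomyces, Sinapis, Tsuga, Vespa, Zea.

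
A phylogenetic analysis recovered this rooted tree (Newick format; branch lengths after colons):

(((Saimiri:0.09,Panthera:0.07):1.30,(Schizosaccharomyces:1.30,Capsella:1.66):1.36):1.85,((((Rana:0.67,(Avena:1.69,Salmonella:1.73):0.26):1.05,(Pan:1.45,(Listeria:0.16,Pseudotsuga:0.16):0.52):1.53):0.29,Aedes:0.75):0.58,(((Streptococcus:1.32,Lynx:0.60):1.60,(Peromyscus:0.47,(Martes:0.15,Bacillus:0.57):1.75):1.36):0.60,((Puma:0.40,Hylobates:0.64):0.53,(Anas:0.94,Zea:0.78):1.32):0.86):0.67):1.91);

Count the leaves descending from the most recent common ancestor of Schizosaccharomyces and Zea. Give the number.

20

The MRCA of Schizosaccharomyces and Zea is the root, so the clade is the entire tree.
That clade contains 20 terminal taxa: Aedes, Anas, Avena, Bacillus, Capsella, Hylobates, Listeria, Lynx, Martes, Pan, Panthera, Peromyscus, Pseudotsuga, Puma, Rana, Saimiri, Salmonella, Schizosaccharomyces, Streptococcus, Zea.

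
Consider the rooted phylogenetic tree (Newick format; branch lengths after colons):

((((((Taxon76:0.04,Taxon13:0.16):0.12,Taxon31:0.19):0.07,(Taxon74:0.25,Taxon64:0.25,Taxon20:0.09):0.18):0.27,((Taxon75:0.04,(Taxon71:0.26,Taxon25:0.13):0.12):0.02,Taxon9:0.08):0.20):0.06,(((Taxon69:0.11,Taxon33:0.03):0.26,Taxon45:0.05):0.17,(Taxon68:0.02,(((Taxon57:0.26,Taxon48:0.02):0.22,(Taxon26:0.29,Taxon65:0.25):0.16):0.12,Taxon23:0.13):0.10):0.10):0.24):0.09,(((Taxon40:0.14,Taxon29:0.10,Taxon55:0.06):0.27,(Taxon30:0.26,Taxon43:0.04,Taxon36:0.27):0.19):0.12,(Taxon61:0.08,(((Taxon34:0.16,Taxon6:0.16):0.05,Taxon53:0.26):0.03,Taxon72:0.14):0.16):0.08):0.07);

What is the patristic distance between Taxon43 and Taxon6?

The path runs Taxon43 → … → MRCA → … → Taxon6; the MRCA is the node subtending (((Taxon40,Taxon29,Taxon55),(Taxon30,Taxon43,Taxon36)),(Taxon61,(((Taxon34,Taxon6),Taxon53),Taxon72))).
Branch lengths along that path: 0.04 + 0.19 + 0.12 + 0.08 + 0.16 + 0.03 + 0.05 + 0.16 = 0.83.

0.83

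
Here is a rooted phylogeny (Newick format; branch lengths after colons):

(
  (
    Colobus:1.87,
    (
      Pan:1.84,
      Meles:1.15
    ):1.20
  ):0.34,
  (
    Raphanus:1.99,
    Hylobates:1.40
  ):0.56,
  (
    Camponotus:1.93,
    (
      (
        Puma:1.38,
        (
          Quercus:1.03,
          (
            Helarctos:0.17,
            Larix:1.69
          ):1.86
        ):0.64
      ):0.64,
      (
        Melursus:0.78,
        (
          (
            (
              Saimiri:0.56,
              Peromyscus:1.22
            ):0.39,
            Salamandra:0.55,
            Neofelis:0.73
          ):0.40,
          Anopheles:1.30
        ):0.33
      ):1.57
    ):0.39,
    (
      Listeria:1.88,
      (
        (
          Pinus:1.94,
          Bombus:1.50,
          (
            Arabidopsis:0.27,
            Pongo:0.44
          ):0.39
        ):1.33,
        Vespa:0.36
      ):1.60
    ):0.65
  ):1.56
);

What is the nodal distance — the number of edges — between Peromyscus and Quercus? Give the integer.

The MRCA of Peromyscus and Quercus is the node subtending ((Puma,(Quercus,(Helarctos,Larix))),(Melursus,(((Saimiri,Peromyscus),Salamandra,Neofelis),Anopheles))).
From Peromyscus up to that node: 5 branches. From Quercus up to the same node: 3 branches. Total: 5 + 3 = 8.

8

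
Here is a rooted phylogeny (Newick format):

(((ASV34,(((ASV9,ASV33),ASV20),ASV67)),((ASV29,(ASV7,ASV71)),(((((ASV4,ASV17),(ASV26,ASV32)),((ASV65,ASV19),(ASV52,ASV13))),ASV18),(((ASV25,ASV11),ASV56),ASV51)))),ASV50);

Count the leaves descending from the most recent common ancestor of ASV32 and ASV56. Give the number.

13

The MRCA of ASV32 and ASV56 is the node subtending (((((ASV4,ASV17),(ASV26,ASV32)),((ASV65,ASV19),(ASV52,ASV13))),ASV18),(((ASV25,ASV11),ASV56),ASV51)).
That clade contains 13 terminal taxa: ASV11, ASV13, ASV17, ASV18, ASV19, ASV25, ASV26, ASV32, ASV4, ASV51, ASV52, ASV56, ASV65.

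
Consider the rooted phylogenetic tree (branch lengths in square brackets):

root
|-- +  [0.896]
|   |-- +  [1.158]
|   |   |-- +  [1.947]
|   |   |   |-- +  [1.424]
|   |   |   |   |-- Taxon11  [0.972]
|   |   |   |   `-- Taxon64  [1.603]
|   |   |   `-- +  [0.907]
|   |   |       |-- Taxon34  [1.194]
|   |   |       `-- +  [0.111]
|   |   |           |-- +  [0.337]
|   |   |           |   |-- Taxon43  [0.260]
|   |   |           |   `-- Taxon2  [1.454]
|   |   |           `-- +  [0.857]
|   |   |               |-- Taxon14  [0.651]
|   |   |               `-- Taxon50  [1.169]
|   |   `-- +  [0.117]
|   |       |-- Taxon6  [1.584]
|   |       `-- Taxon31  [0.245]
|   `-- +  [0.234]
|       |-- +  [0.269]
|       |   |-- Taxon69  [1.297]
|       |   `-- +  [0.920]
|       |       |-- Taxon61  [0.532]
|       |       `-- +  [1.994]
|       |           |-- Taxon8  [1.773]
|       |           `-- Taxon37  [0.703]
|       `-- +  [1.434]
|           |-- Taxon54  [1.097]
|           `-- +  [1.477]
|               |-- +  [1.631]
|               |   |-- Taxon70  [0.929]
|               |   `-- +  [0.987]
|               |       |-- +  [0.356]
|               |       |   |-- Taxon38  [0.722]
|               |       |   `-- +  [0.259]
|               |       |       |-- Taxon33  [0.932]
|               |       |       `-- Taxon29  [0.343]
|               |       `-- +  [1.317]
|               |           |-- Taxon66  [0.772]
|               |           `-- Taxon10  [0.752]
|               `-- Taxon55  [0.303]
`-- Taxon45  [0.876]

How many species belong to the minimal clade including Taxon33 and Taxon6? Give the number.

21

The MRCA of Taxon33 and Taxon6 is the node subtending ((((Taxon11,Taxon64),(Taxon34,((Taxon43,Taxon2),(Taxon14,Taxon50)))),(Taxon6,Taxon31)),((Taxon69,(Taxon61,(Taxon8,Taxon37))),(Taxon54,((Taxon70,((Taxon38,(Taxon33,Taxon29)),(Taxon66,Taxon10))),Taxon55)))).
That clade contains 21 terminal taxa: Taxon10, Taxon11, Taxon14, Taxon2, Taxon29, Taxon31, Taxon33, Taxon34, Taxon37, Taxon38, Taxon43, Taxon50, Taxon54, Taxon55, Taxon6, Taxon61, Taxon64, Taxon66, Taxon69, Taxon70, Taxon8.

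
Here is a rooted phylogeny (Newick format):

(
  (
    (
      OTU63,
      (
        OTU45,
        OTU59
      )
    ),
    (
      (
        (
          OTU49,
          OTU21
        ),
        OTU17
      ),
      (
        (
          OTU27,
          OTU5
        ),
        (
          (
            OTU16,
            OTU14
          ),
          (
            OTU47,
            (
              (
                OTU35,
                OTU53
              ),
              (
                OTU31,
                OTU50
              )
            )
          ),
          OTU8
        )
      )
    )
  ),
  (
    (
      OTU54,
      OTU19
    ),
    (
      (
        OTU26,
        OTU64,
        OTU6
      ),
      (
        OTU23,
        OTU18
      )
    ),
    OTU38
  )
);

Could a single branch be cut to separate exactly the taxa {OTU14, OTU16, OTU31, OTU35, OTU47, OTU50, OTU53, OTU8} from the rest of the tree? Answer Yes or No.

Yes

The most recent common ancestor of these taxa subtends ((OTU16,OTU14),(OTU47,((OTU35,OTU53),(OTU31,OTU50))),OTU8).
That clade has exactly 8 tips — every listed taxon and nothing else — so the group is monophyletic.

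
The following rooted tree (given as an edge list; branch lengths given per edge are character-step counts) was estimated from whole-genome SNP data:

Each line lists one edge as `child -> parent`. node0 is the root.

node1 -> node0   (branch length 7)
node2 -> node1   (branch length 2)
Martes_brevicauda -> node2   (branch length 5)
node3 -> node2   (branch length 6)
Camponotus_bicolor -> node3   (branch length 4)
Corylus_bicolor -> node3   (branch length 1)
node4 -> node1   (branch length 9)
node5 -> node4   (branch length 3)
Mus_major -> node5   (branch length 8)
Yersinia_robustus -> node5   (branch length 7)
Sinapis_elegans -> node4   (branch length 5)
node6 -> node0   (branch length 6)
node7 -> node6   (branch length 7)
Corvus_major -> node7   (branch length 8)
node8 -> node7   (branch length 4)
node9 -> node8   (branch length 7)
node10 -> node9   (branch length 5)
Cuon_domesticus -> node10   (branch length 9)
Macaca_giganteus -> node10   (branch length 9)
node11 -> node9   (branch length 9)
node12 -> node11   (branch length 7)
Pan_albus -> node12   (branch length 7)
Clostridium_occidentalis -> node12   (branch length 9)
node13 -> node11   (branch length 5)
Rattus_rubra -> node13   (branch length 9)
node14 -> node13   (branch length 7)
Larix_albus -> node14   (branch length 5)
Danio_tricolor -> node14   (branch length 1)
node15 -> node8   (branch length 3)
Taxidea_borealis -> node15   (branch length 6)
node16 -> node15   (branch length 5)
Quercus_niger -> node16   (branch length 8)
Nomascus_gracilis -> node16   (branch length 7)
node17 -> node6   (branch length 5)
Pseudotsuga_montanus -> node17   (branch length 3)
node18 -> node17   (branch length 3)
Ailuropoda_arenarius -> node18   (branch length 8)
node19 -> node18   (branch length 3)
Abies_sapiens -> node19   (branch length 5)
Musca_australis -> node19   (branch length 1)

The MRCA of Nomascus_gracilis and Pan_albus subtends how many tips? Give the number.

The MRCA of Nomascus_gracilis and Pan_albus is the node subtending (((Cuon_domesticus,Macaca_giganteus),((Pan_albus,Clostridium_occidentalis),(Rattus_rubra,(Larix_albus,Danio_tricolor)))),(Taxidea_borealis,(Quercus_niger,Nomascus_gracilis))).
That clade contains 10 terminal taxa: Clostridium_occidentalis, Cuon_domesticus, Danio_tricolor, Larix_albus, Macaca_giganteus, Nomascus_gracilis, Pan_albus, Quercus_niger, Rattus_rubra, Taxidea_borealis.

10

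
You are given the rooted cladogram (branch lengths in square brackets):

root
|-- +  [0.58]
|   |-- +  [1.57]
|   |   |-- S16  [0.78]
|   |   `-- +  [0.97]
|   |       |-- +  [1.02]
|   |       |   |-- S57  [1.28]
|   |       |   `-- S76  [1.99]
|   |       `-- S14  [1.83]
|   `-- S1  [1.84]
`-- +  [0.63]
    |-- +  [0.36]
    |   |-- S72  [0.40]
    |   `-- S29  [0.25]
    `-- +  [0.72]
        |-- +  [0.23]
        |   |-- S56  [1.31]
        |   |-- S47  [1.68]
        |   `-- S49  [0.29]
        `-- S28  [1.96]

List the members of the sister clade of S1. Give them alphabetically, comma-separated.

S14, S16, S57, S76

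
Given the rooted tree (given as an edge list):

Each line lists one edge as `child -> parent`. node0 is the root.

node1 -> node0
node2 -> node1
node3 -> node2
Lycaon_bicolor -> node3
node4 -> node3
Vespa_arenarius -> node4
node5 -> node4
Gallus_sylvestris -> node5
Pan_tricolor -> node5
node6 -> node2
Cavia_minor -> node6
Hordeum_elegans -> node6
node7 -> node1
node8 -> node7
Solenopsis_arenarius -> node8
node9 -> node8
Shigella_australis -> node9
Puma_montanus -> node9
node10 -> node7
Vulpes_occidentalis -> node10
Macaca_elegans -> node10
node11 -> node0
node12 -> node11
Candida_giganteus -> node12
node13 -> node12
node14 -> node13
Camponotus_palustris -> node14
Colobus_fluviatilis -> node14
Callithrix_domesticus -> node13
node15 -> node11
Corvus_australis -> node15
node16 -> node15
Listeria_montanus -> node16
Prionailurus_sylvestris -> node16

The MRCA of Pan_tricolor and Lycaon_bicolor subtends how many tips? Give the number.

4

The MRCA of Pan_tricolor and Lycaon_bicolor is the node subtending (Lycaon_bicolor,(Vespa_arenarius,(Gallus_sylvestris,Pan_tricolor))).
That clade contains 4 terminal taxa: Gallus_sylvestris, Lycaon_bicolor, Pan_tricolor, Vespa_arenarius.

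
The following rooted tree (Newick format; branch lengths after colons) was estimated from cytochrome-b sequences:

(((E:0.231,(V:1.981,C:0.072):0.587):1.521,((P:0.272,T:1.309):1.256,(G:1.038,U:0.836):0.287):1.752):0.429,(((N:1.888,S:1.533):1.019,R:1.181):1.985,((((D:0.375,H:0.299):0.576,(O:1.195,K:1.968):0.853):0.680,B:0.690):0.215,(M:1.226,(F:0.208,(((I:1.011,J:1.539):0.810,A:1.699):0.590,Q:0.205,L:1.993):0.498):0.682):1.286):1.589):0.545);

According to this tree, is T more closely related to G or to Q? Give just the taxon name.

The MRCA of T and G subtends ((P,T),(G,U)) (4 taxa).
The MRCA of T and Q is the root, subtending the entire tree (22 taxa).
The first is nested inside the second, so T shares a more recent common ancestor with G.

G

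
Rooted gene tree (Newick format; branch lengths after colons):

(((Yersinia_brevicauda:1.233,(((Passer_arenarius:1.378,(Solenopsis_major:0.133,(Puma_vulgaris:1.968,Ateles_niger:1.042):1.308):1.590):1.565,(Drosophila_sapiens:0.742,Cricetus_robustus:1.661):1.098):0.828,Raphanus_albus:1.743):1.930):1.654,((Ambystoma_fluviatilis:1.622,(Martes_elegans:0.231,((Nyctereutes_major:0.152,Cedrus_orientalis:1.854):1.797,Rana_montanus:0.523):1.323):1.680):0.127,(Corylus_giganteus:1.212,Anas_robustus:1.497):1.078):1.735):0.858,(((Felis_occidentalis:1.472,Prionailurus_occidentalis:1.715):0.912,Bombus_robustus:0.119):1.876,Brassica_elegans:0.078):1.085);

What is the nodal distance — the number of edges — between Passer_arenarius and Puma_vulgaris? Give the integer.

The MRCA of Passer_arenarius and Puma_vulgaris is the node subtending (Passer_arenarius,(Solenopsis_major,(Puma_vulgaris,Ateles_niger))).
From Passer_arenarius up to that node: 1 branch. From Puma_vulgaris up to the same node: 3 branches. Total: 1 + 3 = 4.

4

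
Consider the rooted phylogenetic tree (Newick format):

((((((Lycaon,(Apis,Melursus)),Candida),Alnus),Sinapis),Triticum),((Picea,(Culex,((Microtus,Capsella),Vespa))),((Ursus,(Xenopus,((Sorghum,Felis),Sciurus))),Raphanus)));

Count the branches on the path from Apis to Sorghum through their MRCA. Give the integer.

The MRCA of Apis and Sorghum is the root of the tree.
From Apis up to that node: 7 branches. From Sorghum up to the same node: 7 branches. Total: 7 + 7 = 14.

14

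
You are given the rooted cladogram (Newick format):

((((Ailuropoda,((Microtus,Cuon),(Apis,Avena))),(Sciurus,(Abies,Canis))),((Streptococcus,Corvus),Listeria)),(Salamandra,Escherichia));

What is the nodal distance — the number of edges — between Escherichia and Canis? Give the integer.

7

The MRCA of Escherichia and Canis is the root of the tree.
From Escherichia up to that node: 2 branches. From Canis up to the same node: 5 branches. Total: 2 + 5 = 7.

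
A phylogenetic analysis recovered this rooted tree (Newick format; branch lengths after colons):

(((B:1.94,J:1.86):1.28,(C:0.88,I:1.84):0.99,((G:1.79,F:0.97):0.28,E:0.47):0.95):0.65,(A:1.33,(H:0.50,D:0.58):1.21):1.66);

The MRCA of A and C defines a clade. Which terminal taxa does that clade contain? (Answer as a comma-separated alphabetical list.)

A, B, C, D, E, F, G, H, I, J

Tracing A: it sits inside (A,(H,D)).
Tracing C: it sits inside (C,I).
The smallest clade enclosing both is the whole tree (their MRCA is the root), so the answer is all 10 tips in alphabetical order.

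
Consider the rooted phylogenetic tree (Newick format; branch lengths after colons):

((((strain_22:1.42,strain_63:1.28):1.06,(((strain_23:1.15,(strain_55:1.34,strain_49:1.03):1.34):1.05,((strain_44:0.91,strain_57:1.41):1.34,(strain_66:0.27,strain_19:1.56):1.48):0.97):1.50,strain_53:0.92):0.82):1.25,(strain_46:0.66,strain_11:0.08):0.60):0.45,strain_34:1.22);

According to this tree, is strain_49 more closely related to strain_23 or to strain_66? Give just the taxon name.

The MRCA of strain_49 and strain_23 subtends (strain_23,(strain_55,strain_49)) (3 taxa).
The MRCA of strain_49 and strain_66 subtends ((strain_23,(strain_55,strain_49)),((strain_44,strain_57),(strain_66,strain_19))) (7 taxa).
The first is nested inside the second, so strain_49 shares a more recent common ancestor with strain_23.

strain_23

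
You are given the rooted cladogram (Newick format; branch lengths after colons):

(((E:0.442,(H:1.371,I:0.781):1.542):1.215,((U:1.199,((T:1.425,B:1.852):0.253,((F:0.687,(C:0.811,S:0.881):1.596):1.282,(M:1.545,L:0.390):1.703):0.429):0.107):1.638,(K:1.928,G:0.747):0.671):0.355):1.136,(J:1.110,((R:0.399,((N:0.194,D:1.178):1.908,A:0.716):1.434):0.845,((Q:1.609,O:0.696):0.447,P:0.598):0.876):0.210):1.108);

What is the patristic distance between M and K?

8.021

The path runs M → … → MRCA → … → K; the MRCA is the node subtending ((U,((T,B),((F,(C,S)),(M,L)))),(K,G)).
Branch lengths along that path: 1.545 + 1.703 + 0.429 + 0.107 + 1.638 + 0.671 + 1.928 = 8.021.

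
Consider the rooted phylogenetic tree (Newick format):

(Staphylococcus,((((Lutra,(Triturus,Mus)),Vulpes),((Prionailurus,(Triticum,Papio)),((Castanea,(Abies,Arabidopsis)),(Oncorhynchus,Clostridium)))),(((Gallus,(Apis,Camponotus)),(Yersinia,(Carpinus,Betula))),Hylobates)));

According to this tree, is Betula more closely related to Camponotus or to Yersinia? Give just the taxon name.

Yersinia

The MRCA of Betula and Yersinia subtends (Yersinia,(Carpinus,Betula)) (3 taxa).
The MRCA of Betula and Camponotus subtends ((Gallus,(Apis,Camponotus)),(Yersinia,(Carpinus,Betula))) (6 taxa).
The first is nested inside the second, so Betula shares a more recent common ancestor with Yersinia.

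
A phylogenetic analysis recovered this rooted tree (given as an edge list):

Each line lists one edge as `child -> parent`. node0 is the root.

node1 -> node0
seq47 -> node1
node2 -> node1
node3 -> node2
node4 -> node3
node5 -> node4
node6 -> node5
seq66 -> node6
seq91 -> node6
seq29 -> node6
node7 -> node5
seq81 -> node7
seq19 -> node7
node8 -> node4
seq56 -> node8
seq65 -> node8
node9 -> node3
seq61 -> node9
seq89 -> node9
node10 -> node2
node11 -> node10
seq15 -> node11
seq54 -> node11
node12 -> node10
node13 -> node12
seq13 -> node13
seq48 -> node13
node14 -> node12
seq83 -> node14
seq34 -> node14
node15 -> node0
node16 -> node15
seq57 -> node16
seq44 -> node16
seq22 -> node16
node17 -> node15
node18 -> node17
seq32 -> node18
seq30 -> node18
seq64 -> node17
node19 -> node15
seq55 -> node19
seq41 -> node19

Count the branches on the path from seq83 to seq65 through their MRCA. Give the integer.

8

The MRCA of seq83 and seq65 is the node subtending (((((seq66,seq91,seq29),(seq81,seq19)),(seq56,seq65)),(seq61,seq89)),((seq15,seq54),((seq13,seq48),(seq83,seq34)))).
From seq83 up to that node: 4 branches. From seq65 up to the same node: 4 branches. Total: 4 + 4 = 8.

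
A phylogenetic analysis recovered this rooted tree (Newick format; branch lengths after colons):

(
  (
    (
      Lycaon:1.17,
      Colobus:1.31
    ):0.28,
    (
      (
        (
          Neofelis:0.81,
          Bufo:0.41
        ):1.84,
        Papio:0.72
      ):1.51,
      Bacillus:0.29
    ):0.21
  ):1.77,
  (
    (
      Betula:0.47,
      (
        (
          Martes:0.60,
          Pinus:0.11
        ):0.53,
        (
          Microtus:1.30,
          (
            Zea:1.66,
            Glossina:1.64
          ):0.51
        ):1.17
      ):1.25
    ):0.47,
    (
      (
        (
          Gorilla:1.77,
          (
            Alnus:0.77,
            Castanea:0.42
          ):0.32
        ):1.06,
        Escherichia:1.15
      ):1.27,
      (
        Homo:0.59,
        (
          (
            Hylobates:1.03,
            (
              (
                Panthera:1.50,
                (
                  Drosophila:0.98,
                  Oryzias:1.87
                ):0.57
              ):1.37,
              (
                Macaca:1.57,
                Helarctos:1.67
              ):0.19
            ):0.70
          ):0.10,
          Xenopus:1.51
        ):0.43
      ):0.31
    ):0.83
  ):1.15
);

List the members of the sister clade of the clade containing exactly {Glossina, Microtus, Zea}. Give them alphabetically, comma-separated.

The clade containing exactly {Glossina, Microtus, Zea} attaches to the tree at the node subtending ((Martes,Pinus),(Microtus,(Zea,Glossina))).
The other lineage descending from that same node — the sister group — is (Martes,Pinus); its 2 tips in alphabetical order are the answer.

Martes, Pinus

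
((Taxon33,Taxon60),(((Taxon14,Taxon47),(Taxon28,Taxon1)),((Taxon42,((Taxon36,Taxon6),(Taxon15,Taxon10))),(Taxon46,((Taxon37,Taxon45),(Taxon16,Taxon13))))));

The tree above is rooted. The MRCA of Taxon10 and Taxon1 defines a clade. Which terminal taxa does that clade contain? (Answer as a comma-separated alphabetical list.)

Taxon1, Taxon10, Taxon13, Taxon14, Taxon15, Taxon16, Taxon28, Taxon36, Taxon37, Taxon42, Taxon45, Taxon46, Taxon47, Taxon6

Tracing Taxon10: it sits inside (Taxon15,Taxon10).
Tracing Taxon1: it sits inside (Taxon28,Taxon1).
The smallest clade enclosing both is (((Taxon14,Taxon47),(Taxon28,Taxon1)),((Taxon42,((Taxon36,Taxon6),(Taxon15,Taxon10))),(Taxon46,((Taxon37,Taxon45),(Taxon16,Taxon13))))); the answer is its 14 terminal taxa in alphabetical order.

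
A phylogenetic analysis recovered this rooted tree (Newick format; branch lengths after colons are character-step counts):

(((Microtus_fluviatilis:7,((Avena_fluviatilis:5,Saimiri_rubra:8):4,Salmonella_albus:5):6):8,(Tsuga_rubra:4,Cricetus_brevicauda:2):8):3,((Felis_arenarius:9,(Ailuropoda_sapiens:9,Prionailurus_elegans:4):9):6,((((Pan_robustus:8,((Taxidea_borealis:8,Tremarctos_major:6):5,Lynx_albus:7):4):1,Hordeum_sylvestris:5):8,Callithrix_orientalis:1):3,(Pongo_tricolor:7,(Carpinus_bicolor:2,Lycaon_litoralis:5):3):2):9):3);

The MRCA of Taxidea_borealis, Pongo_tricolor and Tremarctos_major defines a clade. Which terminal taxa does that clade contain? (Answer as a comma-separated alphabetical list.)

Callithrix_orientalis, Carpinus_bicolor, Hordeum_sylvestris, Lycaon_litoralis, Lynx_albus, Pan_robustus, Pongo_tricolor, Taxidea_borealis, Tremarctos_major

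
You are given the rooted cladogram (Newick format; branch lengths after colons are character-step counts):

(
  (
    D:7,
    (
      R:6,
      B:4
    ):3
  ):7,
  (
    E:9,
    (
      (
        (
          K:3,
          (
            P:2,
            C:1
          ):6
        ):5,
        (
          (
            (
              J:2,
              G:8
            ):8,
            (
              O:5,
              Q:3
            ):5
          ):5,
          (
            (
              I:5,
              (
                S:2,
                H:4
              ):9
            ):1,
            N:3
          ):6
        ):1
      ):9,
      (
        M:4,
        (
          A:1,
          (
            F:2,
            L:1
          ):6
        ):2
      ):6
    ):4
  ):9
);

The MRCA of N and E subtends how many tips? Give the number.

The MRCA of N and E is the node subtending (E,(((K,(P,C)),(((J,G),(O,Q)),((I,(S,H)),N))),(M,(A,(F,L))))).
That clade contains 16 terminal taxa: A, C, E, F, G, H, I, J, K, L, M, N, O, P, Q, S.

16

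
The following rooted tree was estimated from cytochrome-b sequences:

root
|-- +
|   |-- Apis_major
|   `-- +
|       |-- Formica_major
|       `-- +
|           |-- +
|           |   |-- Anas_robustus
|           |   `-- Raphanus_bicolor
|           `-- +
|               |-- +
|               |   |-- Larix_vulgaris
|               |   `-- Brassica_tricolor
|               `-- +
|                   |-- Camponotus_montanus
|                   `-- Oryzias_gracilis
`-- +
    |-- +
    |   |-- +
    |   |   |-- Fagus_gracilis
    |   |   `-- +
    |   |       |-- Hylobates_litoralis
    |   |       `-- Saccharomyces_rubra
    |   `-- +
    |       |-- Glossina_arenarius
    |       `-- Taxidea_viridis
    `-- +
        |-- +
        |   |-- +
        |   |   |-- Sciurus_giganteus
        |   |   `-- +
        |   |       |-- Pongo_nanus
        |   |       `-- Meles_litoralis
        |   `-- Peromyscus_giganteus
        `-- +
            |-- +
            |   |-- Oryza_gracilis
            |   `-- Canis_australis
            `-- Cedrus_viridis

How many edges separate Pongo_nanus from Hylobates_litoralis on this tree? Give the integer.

9

The MRCA of Pongo_nanus and Hylobates_litoralis is the node subtending (((Fagus_gracilis,(Hylobates_litoralis,Saccharomyces_rubra)),(Glossina_arenarius,Taxidea_viridis)),(((Sciurus_giganteus,(Pongo_nanus,Meles_litoralis)),Peromyscus_giganteus),((Oryza_gracilis,Canis_australis),Cedrus_viridis))).
From Pongo_nanus up to that node: 5 branches. From Hylobates_litoralis up to the same node: 4 branches. Total: 5 + 4 = 9.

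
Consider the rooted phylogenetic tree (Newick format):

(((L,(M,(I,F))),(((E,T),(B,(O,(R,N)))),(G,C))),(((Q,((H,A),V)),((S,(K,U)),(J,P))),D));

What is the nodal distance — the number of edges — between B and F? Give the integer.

8

The MRCA of B and F is the node subtending ((L,(M,(I,F))),(((E,T),(B,(O,(R,N)))),(G,C))).
From B up to that node: 4 branches. From F up to the same node: 4 branches. Total: 4 + 4 = 8.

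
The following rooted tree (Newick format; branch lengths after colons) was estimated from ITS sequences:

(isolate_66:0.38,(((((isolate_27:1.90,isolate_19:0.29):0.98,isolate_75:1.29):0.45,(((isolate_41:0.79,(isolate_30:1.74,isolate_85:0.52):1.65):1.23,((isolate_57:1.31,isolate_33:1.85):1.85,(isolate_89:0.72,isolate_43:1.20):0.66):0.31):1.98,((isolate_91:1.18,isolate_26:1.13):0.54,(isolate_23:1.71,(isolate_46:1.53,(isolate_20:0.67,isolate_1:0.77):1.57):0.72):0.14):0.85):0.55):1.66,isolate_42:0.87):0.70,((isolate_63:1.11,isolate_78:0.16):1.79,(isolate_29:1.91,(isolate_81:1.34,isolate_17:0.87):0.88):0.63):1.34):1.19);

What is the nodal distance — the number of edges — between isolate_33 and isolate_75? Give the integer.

The MRCA of isolate_33 and isolate_75 is the node subtending (((isolate_27,isolate_19),isolate_75),(((isolate_41,(isolate_30,isolate_85)),((isolate_57,isolate_33),(isolate_89,isolate_43))),((isolate_91,isolate_26),(isolate_23,(isolate_46,(isolate_20,isolate_1)))))).
From isolate_33 up to that node: 5 branches. From isolate_75 up to the same node: 2 branches. Total: 5 + 2 = 7.

7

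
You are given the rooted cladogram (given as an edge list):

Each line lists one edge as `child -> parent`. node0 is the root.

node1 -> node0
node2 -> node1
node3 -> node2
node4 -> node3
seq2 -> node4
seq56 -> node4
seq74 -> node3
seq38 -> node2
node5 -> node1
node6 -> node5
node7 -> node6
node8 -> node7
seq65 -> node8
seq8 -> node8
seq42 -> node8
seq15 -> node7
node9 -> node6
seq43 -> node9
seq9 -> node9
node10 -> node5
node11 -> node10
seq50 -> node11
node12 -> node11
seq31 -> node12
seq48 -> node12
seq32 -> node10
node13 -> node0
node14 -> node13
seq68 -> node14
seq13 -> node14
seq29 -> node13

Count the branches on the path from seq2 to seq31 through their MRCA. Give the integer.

The MRCA of seq2 and seq31 is the node subtending ((((seq2,seq56),seq74),seq38),((((seq65,seq8,seq42),seq15),(seq43,seq9)),((seq50,(seq31,seq48)),seq32))).
From seq2 up to that node: 4 branches. From seq31 up to the same node: 5 branches. Total: 4 + 5 = 9.

9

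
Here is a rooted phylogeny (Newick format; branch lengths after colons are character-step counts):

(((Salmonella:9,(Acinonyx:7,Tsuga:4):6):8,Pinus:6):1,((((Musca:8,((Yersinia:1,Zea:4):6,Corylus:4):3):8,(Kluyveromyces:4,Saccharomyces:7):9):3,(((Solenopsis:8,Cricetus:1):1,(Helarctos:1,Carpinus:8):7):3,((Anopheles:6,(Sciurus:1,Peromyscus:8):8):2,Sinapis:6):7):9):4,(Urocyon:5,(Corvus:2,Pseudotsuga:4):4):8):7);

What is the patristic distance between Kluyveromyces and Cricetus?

The path runs Kluyveromyces → … → MRCA → … → Cricetus; the MRCA is the node subtending (((Musca,((Yersinia,Zea),Corylus)),(Kluyveromyces,Saccharomyces)),(((Solenopsis,Cricetus),(Helarctos,Carpinus)),((Anopheles,(Sciurus,Peromyscus)),Sinapis))).
Branch lengths along that path: 4 + 9 + 3 + 9 + 3 + 1 + 1 = 30.

30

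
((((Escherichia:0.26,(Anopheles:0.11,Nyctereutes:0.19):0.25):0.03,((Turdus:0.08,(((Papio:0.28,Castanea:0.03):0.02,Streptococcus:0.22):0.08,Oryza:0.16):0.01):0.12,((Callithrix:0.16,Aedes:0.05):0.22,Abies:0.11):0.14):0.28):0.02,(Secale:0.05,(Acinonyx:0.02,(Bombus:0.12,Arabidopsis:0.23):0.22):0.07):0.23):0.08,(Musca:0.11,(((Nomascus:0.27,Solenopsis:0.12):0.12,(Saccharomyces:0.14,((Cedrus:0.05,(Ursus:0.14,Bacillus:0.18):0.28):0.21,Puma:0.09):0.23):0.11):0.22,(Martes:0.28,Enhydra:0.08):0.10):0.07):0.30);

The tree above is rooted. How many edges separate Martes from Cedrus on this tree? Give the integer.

The MRCA of Martes and Cedrus is the node subtending (((Nomascus,Solenopsis),(Saccharomyces,((Cedrus,(Ursus,Bacillus)),Puma))),(Martes,Enhydra)).
From Martes up to that node: 2 branches. From Cedrus up to the same node: 5 branches. Total: 2 + 5 = 7.

7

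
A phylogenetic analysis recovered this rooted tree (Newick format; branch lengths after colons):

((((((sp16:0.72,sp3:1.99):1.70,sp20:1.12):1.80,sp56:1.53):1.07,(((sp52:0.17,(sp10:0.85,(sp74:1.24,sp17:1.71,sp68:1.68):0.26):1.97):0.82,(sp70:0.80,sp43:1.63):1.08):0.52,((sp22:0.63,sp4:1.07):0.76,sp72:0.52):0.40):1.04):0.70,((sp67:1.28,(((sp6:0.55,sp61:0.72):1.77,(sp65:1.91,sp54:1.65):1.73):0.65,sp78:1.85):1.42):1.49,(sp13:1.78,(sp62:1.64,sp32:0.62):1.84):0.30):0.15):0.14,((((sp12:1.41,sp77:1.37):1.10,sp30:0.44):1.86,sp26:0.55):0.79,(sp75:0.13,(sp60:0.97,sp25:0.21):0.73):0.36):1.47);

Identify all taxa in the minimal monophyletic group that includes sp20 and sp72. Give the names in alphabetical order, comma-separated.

Tracing sp20: it sits inside ((sp16,sp3),sp20).
Tracing sp72: it sits inside ((sp22,sp4),sp72).
The smallest clade enclosing both is ((((sp16,sp3),sp20),sp56),(((sp52,(sp10,(sp74,sp17,sp68))),(sp70,sp43)),((sp22,sp4),sp72))); the answer is its 14 terminal taxa in alphabetical order.

sp10, sp16, sp17, sp20, sp22, sp3, sp4, sp43, sp52, sp56, sp68, sp70, sp72, sp74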